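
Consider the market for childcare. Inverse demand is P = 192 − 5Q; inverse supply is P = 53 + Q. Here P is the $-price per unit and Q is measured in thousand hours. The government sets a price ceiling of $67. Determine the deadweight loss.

Competitive equilibrium: 192 − 5Q = 53 + Q → Q* = 23.1667, P* = 76.1667.
At the ceiling P = 67, quantity supplied = (67 − 53)/1 = 14.
Willingness to pay at Q' = 14: 192 − 5·14 = 122.
ΔQ = 23.1667 − 14 = 9.1667; wedge = 122 − 67 = 55.
The triangle = ½ × 9.1667 × 55 = $252.08 thousand.

$252.08 thousand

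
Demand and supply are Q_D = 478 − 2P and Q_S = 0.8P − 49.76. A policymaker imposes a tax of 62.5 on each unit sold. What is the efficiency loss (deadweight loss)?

In inverse form: demand P = 239 − 0.5Q, supply P = 62.2 + 1.25Q.
Competitive equilibrium: 239 − 0.5Q = 62.2 + 1.25Q → Q* = 101.0286, P* = 188.4857.
With the tax, the buyer price exceeds the seller price by 62.5: (239 − 0.5Q) − (62.2 + 1.25Q) = 62.5 → Q' = 65.3143.
ΔQ = 101.0286 − 65.3143 = 35.7143; the wedge equals the tax, 62.5.
Welfare loss = ½ × 35.7143 × 62.5 = 1116.07.

1116.07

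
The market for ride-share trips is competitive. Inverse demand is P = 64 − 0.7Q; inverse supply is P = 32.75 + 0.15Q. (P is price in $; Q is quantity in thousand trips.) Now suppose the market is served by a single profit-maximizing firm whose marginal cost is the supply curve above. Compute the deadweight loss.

Competitive equilibrium: 64 − 0.7Q = 32.75 + 0.15Q → Q* = 36.7647, P* = 38.2647.
Marginal revenue: MR = 64 − 1.4Q. Set MR = MC: 64 − 1.4Q = 32.75 + 0.15Q → Q_m = 20.1613.
Price P_m = 64 − 0.7·20.1613 = 49.8871; MC(Q_m) = 32.75 + 0.15·20.1613 = 35.7742.
Competitive Q* = 36.7647, so ΔQ = 16.6034; wedge = 49.8871 − 35.7742 = 14.1129.
DWL = ½ × 16.6034 × 14.1129 = $117.16 thousand.

$117.16 thousand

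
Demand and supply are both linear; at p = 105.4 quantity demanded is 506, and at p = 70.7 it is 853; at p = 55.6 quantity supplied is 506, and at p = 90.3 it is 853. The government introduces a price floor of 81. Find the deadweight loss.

Demand slope = (70.7 − 105.4)/(853 − 506) = −0.1, so p = 156 − 0.1q.
Supply slope = (90.3 − 55.6)/(853 − 506) = 0.1, so p = 5 + 0.1q.
Competitive equilibrium: 156 − 0.1q = 5 + 0.1q → q* = 755, p* = 80.5.
At the floor p = 81, quantity demanded = (156 − 81)/0.1 = 750.
Sellers' marginal cost at q' = 750: 5 + 0.1·750 = 80.
Δq = 755 − 750 = 5; wedge = 81 − 80 = 1.
Welfare loss = ½ × 5 × 1 = 2.50.

2.50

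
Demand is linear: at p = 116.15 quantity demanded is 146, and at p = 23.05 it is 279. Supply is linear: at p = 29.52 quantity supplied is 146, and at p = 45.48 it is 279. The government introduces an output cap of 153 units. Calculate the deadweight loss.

Demand slope = (23.05 − 116.15)/(279 − 146) = −0.7, so p = 218.35 − 0.7q.
Supply slope = (45.48 − 29.52)/(279 − 146) = 0.12, so p = 12 + 0.12q.
Competitive equilibrium: 218.35 − 0.7q = 12 + 0.12q → q* = 251.6463, p* = 42.1976.
At q = 153: demand price = 218.35 − 0.7·153 = 111.25; supply price = 12 + 0.12·153 = 30.36.
Δq = 251.6463 − 153 = 98.6463; wedge = 111.25 − 30.36 = 80.89.
Welfare loss = ½ × 98.6463 × 80.89 = 3989.75.

3989.75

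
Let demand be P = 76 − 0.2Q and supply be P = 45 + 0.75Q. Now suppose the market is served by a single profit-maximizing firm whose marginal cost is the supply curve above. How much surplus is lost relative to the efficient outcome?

15.30

Competitive equilibrium: 76 − 0.2Q = 45 + 0.75Q → Q* = 32.6316, P* = 69.4737.
Marginal revenue: MR = 76 − 0.4Q. Set MR = MC: 76 − 0.4Q = 45 + 0.75Q → Q_m = 26.9565.
Price P_m = 76 − 0.2·26.9565 = 70.6087; MC(Q_m) = 45 + 0.75·26.9565 = 65.2174.
Competitive Q* = 32.6316, so ΔQ = 5.6751; wedge = 70.6087 − 65.2174 = 5.3913.
The triangle = ½ × 5.6751 × 5.3913 = 15.30.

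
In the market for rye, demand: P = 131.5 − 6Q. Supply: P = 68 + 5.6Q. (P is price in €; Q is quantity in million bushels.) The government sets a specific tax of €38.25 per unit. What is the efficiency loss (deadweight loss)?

€63.06 million

Competitive equilibrium: 131.5 − 6Q = 68 + 5.6Q → Q* = 5.4741, P* = 98.6552.
With the tax, the buyer price exceeds the seller price by 38.25: (131.5 − 6Q) − (68 + 5.6Q) = 38.25 → Q' = 2.1767.
ΔQ = 5.4741 − 2.1767 = 3.2974; the wedge equals the tax, 38.25.
The triangle = ½ × 3.2974 × 38.25 = €63.06 million.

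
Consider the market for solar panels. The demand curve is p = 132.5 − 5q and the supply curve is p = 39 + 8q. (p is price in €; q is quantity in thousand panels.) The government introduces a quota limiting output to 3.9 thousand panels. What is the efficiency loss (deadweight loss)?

€70.46 thousand

Competitive equilibrium: 132.5 − 5q = 39 + 8q → q* = 7.1923, p* = 96.5385.
At q = 3.9: demand price = 132.5 − 5·3.9 = 113; supply price = 39 + 8·3.9 = 70.2.
Δq = 7.1923 − 3.9 = 3.2923; wedge = 113 − 70.2 = 42.8.
Welfare loss = ½ × 3.2923 × 42.8 = €70.46 thousand.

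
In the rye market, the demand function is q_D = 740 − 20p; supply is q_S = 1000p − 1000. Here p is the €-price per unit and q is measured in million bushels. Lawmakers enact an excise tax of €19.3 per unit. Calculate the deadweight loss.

€3651.86 million

In inverse form: demand p = 37 − 0.05q, supply p = 1 + 0.001q.
Competitive equilibrium: 37 − 0.05q = 1 + 0.001q → q* = 705.8824, p* = 1.7059.
With the tax, the buyer price exceeds the seller price by 19.3: (37 − 0.05q) − (1 + 0.001q) = 19.3 → q' = 327.451.
Δq = 705.8824 − 327.451 = 378.4314; the wedge equals the tax, 19.3.
The triangle = ½ × 378.4314 × 19.3 = €3651.86 million.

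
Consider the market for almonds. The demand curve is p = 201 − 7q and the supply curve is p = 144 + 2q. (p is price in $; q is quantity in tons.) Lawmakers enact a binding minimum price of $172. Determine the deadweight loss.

$21.59

Competitive equilibrium: 201 − 7q = 144 + 2q → q* = 6.3333, p* = 156.6667.
At the floor p = 172, quantity demanded = (201 − 172)/7 = 4.1429.
Sellers' marginal cost at q' = 4.1429: 144 + 2·4.1429 = 152.2858.
Δq = 6.3333 − 4.1429 = 2.1904; wedge = 172 − 152.2858 = 19.7142.
Deadweight loss = ½ × 2.1904 × 19.7142 = $21.59.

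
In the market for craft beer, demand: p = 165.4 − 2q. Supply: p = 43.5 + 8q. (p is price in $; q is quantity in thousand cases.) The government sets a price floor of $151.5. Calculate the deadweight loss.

$137.288 thousand

Competitive equilibrium: 165.4 − 2q = 43.5 + 8q → q* = 12.19, p* = 141.02.
At the floor p = 151.5, quantity demanded = (165.4 − 151.5)/2 = 6.95.
Sellers' marginal cost at q' = 6.95: 43.5 + 8·6.95 = 99.1.
Δq = 12.19 − 6.95 = 5.24; wedge = 151.5 − 99.1 = 52.4.
DWL = ½ × 5.24 × 52.4 = $137.288 thousand.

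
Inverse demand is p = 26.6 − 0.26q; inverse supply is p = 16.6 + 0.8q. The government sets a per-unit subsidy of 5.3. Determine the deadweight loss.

13.25

Competitive equilibrium: 26.6 − 0.26q = 16.6 + 0.8q → q* = 9.434, p* = 24.1472.
The subsidy lowers effective supply by 5.3: p = 11.3 + 0.8q.
New quantity: 26.6 − 0.26q = 11.3 + 0.8q → q' = 14.434.
Overproduction Δq = 14.434 − 9.434 = 5; wedge = subsidy = 5.3.
Welfare loss = ½ × 5 × 5.3 = 13.25.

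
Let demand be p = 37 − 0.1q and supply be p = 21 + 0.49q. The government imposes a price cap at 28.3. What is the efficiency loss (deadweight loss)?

Competitive equilibrium: 37 − 0.1q = 21 + 0.49q → q* = 27.1186, p* = 34.2881.
At the ceiling p = 28.3, quantity supplied = (28.3 − 21)/0.49 = 14.898.
Willingness to pay at q' = 14.898: 37 − 0.1·14.898 = 35.5102.
Δq = 27.1186 − 14.898 = 12.2206; wedge = 35.5102 − 28.3 = 7.2102.
Deadweight loss = ½ × 12.2206 × 7.2102 = 44.06.

44.06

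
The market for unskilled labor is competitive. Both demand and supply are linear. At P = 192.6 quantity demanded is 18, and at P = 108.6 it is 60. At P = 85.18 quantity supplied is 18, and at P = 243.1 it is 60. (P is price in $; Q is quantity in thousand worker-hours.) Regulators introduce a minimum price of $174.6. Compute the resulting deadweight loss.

$268.15 thousand

Demand slope = (108.6 − 192.6)/(60 − 18) = −2, so P = 228.6 − 2Q.
Supply slope = (243.1 − 85.18)/(60 − 18) = 3.76, so P = 17.5 + 3.76Q.
Competitive equilibrium: 228.6 − 2Q = 17.5 + 3.76Q → Q* = 36.6493, P* = 155.3014.
At the floor P = 174.6, quantity demanded = (228.6 − 174.6)/2 = 27.
Sellers' marginal cost at Q' = 27: 17.5 + 3.76·27 = 119.02.
ΔQ = 36.6493 − 27 = 9.6493; wedge = 174.6 − 119.02 = 55.58.
Deadweight loss = ½ × 9.6493 × 55.58 = $268.15 thousand.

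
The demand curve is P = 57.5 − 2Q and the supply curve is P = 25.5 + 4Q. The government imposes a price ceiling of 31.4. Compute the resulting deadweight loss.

44.66

Competitive equilibrium: 57.5 − 2Q = 25.5 + 4Q → Q* = 5.3333, P* = 46.8333.
At the ceiling P = 31.4, quantity supplied = (31.4 − 25.5)/4 = 1.475.
Willingness to pay at Q' = 1.475: 57.5 − 2·1.475 = 54.55.
ΔQ = 5.3333 − 1.475 = 3.8583; wedge = 54.55 − 31.4 = 23.15.
The triangle = ½ × 3.8583 × 23.15 = 44.66.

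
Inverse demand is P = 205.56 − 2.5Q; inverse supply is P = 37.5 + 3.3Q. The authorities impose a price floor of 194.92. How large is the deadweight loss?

Competitive equilibrium: 205.56 − 2.5Q = 37.5 + 3.3Q → Q* = 28.9759, P* = 133.1203.
At the floor P = 194.92, quantity demanded = (205.56 − 194.92)/2.5 = 4.256.
Sellers' marginal cost at Q' = 4.256: 37.5 + 3.3·4.256 = 51.5448.
ΔQ = 28.9759 − 4.256 = 24.7199; wedge = 194.92 − 51.5448 = 143.3752.
DWL = ½ × 24.7199 × 143.3752 = 1772.11.

1772.11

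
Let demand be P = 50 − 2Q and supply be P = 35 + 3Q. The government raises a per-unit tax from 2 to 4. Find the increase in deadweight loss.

1.20

Competitive equilibrium: 50 − 2Q = 35 + 3Q → Q* = 3, P* = 44.
For a per-unit tax t: ΔQ = t/5, so DWL = ½·t·(t/5) = t²/10.
At t = 2: DWL = 0.4. At t = 4: DWL = 1.6.
Increase = 1.6 − 0.4 = 1.20.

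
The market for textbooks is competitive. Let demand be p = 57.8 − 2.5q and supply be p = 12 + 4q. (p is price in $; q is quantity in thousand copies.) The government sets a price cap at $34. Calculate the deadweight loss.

Competitive equilibrium: 57.8 − 2.5q = 12 + 4q → q* = 7.0462, p* = 40.1846.
At the ceiling p = 34, quantity supplied = (34 − 12)/4 = 5.5.
Willingness to pay at q' = 5.5: 57.8 − 2.5·5.5 = 44.05.
Δq = 7.0462 − 5.5 = 1.5462; wedge = 44.05 − 34 = 10.05.
DWL = ½ × 1.5462 × 10.05 = $7.77 thousand.

$7.77 thousand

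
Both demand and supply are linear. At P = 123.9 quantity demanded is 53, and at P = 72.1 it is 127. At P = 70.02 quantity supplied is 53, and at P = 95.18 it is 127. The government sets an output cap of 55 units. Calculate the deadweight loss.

Demand slope = (72.1 − 123.9)/(127 − 53) = −0.7, so P = 161 − 0.7Q.
Supply slope = (95.18 − 70.02)/(127 − 53) = 0.34, so P = 52 + 0.34Q.
Competitive equilibrium: 161 − 0.7Q = 52 + 0.34Q → Q* = 104.8077, P* = 87.6346.
At Q = 55: demand price = 161 − 0.7·55 = 122.5; supply price = 52 + 0.34·55 = 70.7.
ΔQ = 104.8077 − 55 = 49.8077; wedge = 122.5 − 70.7 = 51.8.
DWL = ½ × 49.8077 × 51.8 = 1290.02.

1290.02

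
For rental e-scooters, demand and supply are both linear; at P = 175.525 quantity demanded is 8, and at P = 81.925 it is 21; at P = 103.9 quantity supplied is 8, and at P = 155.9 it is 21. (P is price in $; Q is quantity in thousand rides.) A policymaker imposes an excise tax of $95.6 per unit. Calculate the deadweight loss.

Demand slope = (81.925 − 175.525)/(21 − 8) = −7.2, so P = 233.125 − 7.2Q.
Supply slope = (155.9 − 103.9)/(21 − 8) = 4, so P = 71.9 + 4Q.
Competitive equilibrium: 233.125 − 7.2Q = 71.9 + 4Q → Q* = 14.3951, P* = 129.4804.
With the tax, the buyer price exceeds the seller price by 95.6: (233.125 − 7.2Q) − (71.9 + 4Q) = 95.6 → Q' = 5.8594.
ΔQ = 14.3951 − 5.8594 = 8.5357; the wedge equals the tax, 95.6.
DWL = ½ × 8.5357 × 95.6 = $408.01 thousand.

$408.01 thousand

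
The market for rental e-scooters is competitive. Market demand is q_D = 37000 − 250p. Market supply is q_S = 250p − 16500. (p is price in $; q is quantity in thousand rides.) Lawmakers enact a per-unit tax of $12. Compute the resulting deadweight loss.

In inverse form: demand p = 148 − 0.004q, supply p = 66 + 0.004q.
Competitive equilibrium: 148 − 0.004q = 66 + 0.004q → q* = 10250, p* = 107.
With the tax, the buyer price exceeds the seller price by 12: (148 − 0.004q) − (66 + 0.004q) = 12 → q' = 8750.
Δq = 10250 − 8750 = 1500; the wedge equals the tax, 12.
DWL = ½ × 1500 × 12 = $9000 thousand.

$9000 thousand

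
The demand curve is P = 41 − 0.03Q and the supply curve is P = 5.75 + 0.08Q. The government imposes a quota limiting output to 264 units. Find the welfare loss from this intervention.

175.29

Competitive equilibrium: 41 − 0.03Q = 5.75 + 0.08Q → Q* = 320.4545, P* = 31.3864.
At Q = 264: demand price = 41 − 0.03·264 = 33.08; supply price = 5.75 + 0.08·264 = 26.87.
ΔQ = 320.4545 − 264 = 56.4545; wedge = 33.08 − 26.87 = 6.21.
Deadweight loss = ½ × 56.4545 × 6.21 = 175.29.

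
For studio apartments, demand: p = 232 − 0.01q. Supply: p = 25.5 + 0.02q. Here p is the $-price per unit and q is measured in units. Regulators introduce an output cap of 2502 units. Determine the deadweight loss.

Competitive equilibrium: 232 − 0.01q = 25.5 + 0.02q → q* = 6883.33333, p* = 163.16667.
At q = 2502: demand price = 232 − 0.01·2502 = 206.98; supply price = 25.5 + 0.02·2502 = 75.54.
Δq = 6883.33333 − 2502 = 4381.33333; wedge = 206.98 − 75.54 = 131.44.
DWL = ½ × 4381.33333 × 131.44 = $287941.23.

$287941.23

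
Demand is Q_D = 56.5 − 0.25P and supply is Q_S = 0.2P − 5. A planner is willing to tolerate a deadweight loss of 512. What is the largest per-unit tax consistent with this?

96

In inverse form: demand P = 226 − 4Q, supply P = 25 + 5Q.
Competitive equilibrium: 226 − 4Q = 25 + 5Q → Q* = 22.3333, P* = 136.6667.
A tax t gives ΔQ = t/9 and wedge t, so DWL = t²/18.
t²/18 = 512 → t² = 9216 → t = 96.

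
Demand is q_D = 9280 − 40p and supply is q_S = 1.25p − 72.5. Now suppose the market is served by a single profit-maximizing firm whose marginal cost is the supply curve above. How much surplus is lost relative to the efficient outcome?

15.87

In inverse form: demand p = 232 − 0.025q, supply p = 58 + 0.8q.
Competitive equilibrium: 232 − 0.025q = 58 + 0.8q → q* = 210.9091, p* = 226.7273.
Marginal revenue: MR = 232 − 0.05q. Set MR = MC: 232 − 0.05q = 58 + 0.8q → q_m = 204.7059.
Price p_m = 232 − 0.025·204.7059 = 226.8824; MC(q_m) = 58 + 0.8·204.7059 = 221.7647.
Competitive q* = 210.9091, so Δq = 6.2032; wedge = 226.8824 − 221.7647 = 5.1177.
Welfare loss = ½ × 6.2032 × 5.1177 = 15.87.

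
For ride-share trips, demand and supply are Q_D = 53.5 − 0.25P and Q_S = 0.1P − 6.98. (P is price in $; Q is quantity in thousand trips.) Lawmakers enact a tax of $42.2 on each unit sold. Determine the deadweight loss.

In inverse form: demand P = 214 − 4Q, supply P = 69.8 + 10Q.
Competitive equilibrium: 214 − 4Q = 69.8 + 10Q → Q* = 10.3, P* = 172.8.
With the tax, the buyer price exceeds the seller price by 42.2: (214 − 4Q) − (69.8 + 10Q) = 42.2 → Q' = 7.2857.
ΔQ = 10.3 − 7.2857 = 3.0143; the wedge equals the tax, 42.2.
Deadweight loss = ½ × 3.0143 × 42.2 = $63.60 thousand.

$63.60 thousand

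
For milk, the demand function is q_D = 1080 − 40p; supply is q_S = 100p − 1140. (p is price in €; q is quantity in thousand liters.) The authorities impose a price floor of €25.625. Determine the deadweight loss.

In inverse form: demand p = 27 − 0.025q, supply p = 11.4 + 0.01q.
Competitive equilibrium: 27 − 0.025q = 11.4 + 0.01q → q* = 445.7143, p* = 15.8571.
At the floor p = 25.625, quantity demanded = (27 − 25.625)/0.025 = 55.
Sellers' marginal cost at q' = 55: 11.4 + 0.01·55 = 11.95.
Δq = 445.7143 − 55 = 390.7143; wedge = 25.625 − 11.95 = 13.675.
The triangle = ½ × 390.7143 × 13.675 = €2671.51 thousand.

€2671.51 thousand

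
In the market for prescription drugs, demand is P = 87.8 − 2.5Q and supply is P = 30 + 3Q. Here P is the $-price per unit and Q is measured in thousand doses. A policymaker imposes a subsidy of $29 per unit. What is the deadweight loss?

$76.45 thousand

Competitive equilibrium: 87.8 − 2.5Q = 30 + 3Q → Q* = 10.5091, P* = 61.5273.
The subsidy lowers effective supply by 29: P = 1 + 3Q.
New quantity: 87.8 − 2.5Q = 1 + 3Q → Q' = 15.7818.
Overproduction ΔQ = 15.7818 − 10.5091 = 5.2727; wedge = subsidy = 29.
Deadweight loss = ½ × 5.2727 × 29 = $76.45 thousand.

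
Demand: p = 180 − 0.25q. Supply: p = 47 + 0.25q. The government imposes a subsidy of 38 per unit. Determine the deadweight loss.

Competitive equilibrium: 180 − 0.25q = 47 + 0.25q → q* = 266, p* = 113.5.
The subsidy lowers effective supply by 38: p = 9 + 0.25q.
New quantity: 180 − 0.25q = 9 + 0.25q → q' = 342.
Overproduction Δq = 342 − 266 = 76; wedge = subsidy = 38.
Welfare loss = ½ × 76 × 38 = 1444.

1444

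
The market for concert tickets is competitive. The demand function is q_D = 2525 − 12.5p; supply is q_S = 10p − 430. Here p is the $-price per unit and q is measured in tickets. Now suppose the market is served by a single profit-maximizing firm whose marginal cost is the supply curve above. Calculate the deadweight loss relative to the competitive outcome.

In inverse form: demand p = 202 − 0.08q, supply p = 43 + 0.1q.
Competitive equilibrium: 202 − 0.08q = 43 + 0.1q → q* = 883.33333, p* = 131.33333.
Marginal revenue: MR = 202 − 0.16q. Set MR = MC: 202 − 0.16q = 43 + 0.1q → q_m = 611.53846.
Price p_m = 202 − 0.08·611.53846 = 153.07692; MC(q_m) = 43 + 0.1·611.53846 = 104.15385.
Competitive q* = 883.33333, so Δq = 271.79487; wedge = 153.07692 − 104.15385 = 48.92307.
DWL = ½ × 271.79487 × 48.92307 = $6648.52.

$6648.52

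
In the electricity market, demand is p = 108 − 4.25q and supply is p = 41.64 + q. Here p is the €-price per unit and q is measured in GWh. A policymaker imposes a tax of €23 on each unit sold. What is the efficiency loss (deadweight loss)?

Competitive equilibrium: 108 − 4.25q = 41.64 + q → q* = 12.64, p* = 54.28.
With the tax, the buyer price exceeds the seller price by 23: (108 − 4.25q) − (41.64 + q) = 23 → q' = 8.259.
Δq = 12.64 − 8.259 = 4.381; the wedge equals the tax, 23.
The triangle = ½ × 4.381 × 23 = €50.38.

€50.38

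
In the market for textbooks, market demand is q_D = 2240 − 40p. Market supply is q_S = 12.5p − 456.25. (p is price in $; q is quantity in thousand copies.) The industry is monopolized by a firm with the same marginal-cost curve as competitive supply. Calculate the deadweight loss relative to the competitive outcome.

In inverse form: demand p = 56 − 0.025q, supply p = 36.5 + 0.08q.
Competitive equilibrium: 56 − 0.025q = 36.5 + 0.08q → q* = 185.7143, p* = 51.3571.
Marginal revenue: MR = 56 − 0.05q. Set MR = MC: 56 − 0.05q = 36.5 + 0.08q → q_m = 150.
Price p_m = 56 − 0.025·150 = 52.25; MC(q_m) = 36.5 + 0.08·150 = 48.5.
Competitive q* = 185.7143, so Δq = 35.7143; wedge = 52.25 − 48.5 = 3.75.
The triangle = ½ × 35.7143 × 3.75 = $66.96 thousand.

$66.96 thousand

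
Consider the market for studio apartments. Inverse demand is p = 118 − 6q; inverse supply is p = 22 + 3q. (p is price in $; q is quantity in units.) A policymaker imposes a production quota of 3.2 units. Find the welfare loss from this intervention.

$250.88

Competitive equilibrium: 118 − 6q = 22 + 3q → q* = 10.6667, p* = 54.
At q = 3.2: demand price = 118 − 6·3.2 = 98.8; supply price = 22 + 3·3.2 = 31.6.
Δq = 10.6667 − 3.2 = 7.4667; wedge = 98.8 − 31.6 = 67.2.
The triangle = ½ × 7.4667 × 67.2 = $250.88.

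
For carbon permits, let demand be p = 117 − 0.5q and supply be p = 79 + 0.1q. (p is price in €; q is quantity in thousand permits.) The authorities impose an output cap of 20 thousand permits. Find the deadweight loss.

€563.33 thousand

Competitive equilibrium: 117 − 0.5q = 79 + 0.1q → q* = 63.3333, p* = 85.3333.
At q = 20: demand price = 117 − 0.5·20 = 107; supply price = 79 + 0.1·20 = 81.
Δq = 63.3333 − 20 = 43.3333; wedge = 107 − 81 = 26.
Welfare loss = ½ × 43.3333 × 26 = €563.33 thousand.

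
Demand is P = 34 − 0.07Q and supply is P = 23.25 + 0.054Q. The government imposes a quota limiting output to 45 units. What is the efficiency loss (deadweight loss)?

Competitive equilibrium: 34 − 0.07Q = 23.25 + 0.054Q → Q* = 86.6935, P* = 27.9315.
At Q = 45: demand price = 34 − 0.07·45 = 30.85; supply price = 23.25 + 0.054·45 = 25.68.
ΔQ = 86.6935 − 45 = 41.6935; wedge = 30.85 − 25.68 = 5.17.
The triangle = ½ × 41.6935 × 5.17 = 107.78.

107.78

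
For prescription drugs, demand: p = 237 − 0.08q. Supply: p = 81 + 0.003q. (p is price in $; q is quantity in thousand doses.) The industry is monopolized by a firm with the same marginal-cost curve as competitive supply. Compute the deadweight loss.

$35313.92 thousand

Competitive equilibrium: 237 − 0.08q = 81 + 0.003q → q* = 1879.518072, p* = 86.638554.
Marginal revenue: MR = 237 − 0.16q. Set MR = MC: 237 − 0.16q = 81 + 0.003q → q_m = 957.055215.
Price p_m = 237 − 0.08·957.055215 = 160.435583; MC(q_m) = 81 + 0.003·957.055215 = 83.871166.
Competitive q* = 1879.518072, so Δq = 922.462857; wedge = 160.435583 − 83.871166 = 76.564417.
Welfare loss = ½ × 922.462857 × 76.564417 = $35313.92 thousand.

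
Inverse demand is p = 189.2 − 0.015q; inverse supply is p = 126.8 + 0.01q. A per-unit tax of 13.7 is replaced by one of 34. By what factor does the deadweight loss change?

6.159

Competitive equilibrium: 189.2 − 0.015q = 126.8 + 0.01q → q* = 2496, p* = 151.76.
For a per-unit tax t: Δq = t/0.025, so DWL = ½·t·(t/0.025) = t²/0.05.
At t = 13.7: DWL = 3753.8. At t = 34: DWL = 23120.
Ratio = (34/13.7)² = 6.159.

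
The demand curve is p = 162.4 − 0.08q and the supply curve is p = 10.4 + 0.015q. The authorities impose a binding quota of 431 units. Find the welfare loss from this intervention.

64911.65

Competitive equilibrium: 162.4 − 0.08q = 10.4 + 0.015q → q* = 1600, p* = 34.4.
At q = 431: demand price = 162.4 − 0.08·431 = 127.92; supply price = 10.4 + 0.015·431 = 16.865.
Δq = 1600 − 431 = 1169; wedge = 127.92 − 16.865 = 111.055.
The triangle = ½ × 1169 × 111.055 = 64911.65.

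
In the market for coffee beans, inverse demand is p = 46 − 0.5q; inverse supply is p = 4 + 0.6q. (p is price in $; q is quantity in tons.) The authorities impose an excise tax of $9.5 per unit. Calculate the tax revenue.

$280.68

Competitive equilibrium: 46 − 0.5q = 4 + 0.6q → q* = 38.1818, p* = 26.9091.
With the tax, the buyer price exceeds the seller price by 9.5: (46 − 0.5q) − (4 + 0.6q) = 9.5 → q' = 29.5455.
Tax revenue = 9.5 × 29.5455 = $280.68.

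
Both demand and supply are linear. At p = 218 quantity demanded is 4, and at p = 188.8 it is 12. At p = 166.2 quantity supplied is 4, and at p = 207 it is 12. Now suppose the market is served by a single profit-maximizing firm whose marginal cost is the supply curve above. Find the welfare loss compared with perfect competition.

37.303

Demand slope = (188.8 − 218)/(12 − 4) = −3.65, so p = 232.6 − 3.65q.
Supply slope = (207 − 166.2)/(12 − 4) = 5.1, so p = 145.8 + 5.1q.
Competitive equilibrium: 232.6 − 3.65q = 145.8 + 5.1q → q* = 9.92, p* = 196.392.
Marginal revenue: MR = 232.6 − 7.3q. Set MR = MC: 232.6 − 7.3q = 145.8 + 5.1q → q_m = 7.
Price p_m = 232.6 − 3.65·7 = 207.05; MC(q_m) = 145.8 + 5.1·7 = 181.5.
Competitive q* = 9.92, so Δq = 2.92; wedge = 207.05 − 181.5 = 25.55.
Welfare loss = ½ × 2.92 × 25.55 = 37.303.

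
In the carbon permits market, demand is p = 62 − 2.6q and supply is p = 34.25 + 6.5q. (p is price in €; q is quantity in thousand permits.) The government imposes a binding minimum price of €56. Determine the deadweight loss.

Competitive equilibrium: 62 − 2.6q = 34.25 + 6.5q → q* = 3.0495, p* = 54.0714.
At the floor p = 56, quantity demanded = (62 − 56)/2.6 = 2.3077.
Sellers' marginal cost at q' = 2.3077: 34.25 + 6.5·2.3077 = 49.2501.
Δq = 3.0495 − 2.3077 = 0.7418; wedge = 56 − 49.2501 = 6.7499.
The triangle = ½ × 0.7418 × 6.7499 = €2.50 thousand.

€2.50 thousand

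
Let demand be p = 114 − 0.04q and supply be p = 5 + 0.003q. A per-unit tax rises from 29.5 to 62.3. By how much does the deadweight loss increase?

Competitive equilibrium: 114 − 0.04q = 5 + 0.003q → q* = 2534.8837, p* = 12.6047.
For a per-unit tax t: Δq = t/0.043, so DWL = ½·t·(t/0.043) = t²/0.086.
At t = 29.5: DWL = 10119.186. At t = 62.3: DWL = 45131.279.
Increase = 45131.279 − 10119.186 = 35012.09.

35012.09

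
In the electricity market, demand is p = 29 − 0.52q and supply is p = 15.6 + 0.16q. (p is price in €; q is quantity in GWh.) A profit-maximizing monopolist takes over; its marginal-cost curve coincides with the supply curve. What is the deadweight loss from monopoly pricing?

€24.79

Competitive equilibrium: 29 − 0.52q = 15.6 + 0.16q → q* = 19.7059, p* = 18.7529.
Marginal revenue: MR = 29 − 1.04q. Set MR = MC: 29 − 1.04q = 15.6 + 0.16q → q_m = 11.1667.
Price p_m = 29 − 0.52·11.1667 = 23.1933; MC(q_m) = 15.6 + 0.16·11.1667 = 17.3867.
Competitive q* = 19.7059, so Δq = 8.5392; wedge = 23.1933 − 17.3867 = 5.8066.
Deadweight loss = ½ × 8.5392 × 5.8066 = €24.79.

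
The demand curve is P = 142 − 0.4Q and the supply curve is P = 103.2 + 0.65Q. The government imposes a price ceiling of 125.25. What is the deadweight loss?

4.82

Competitive equilibrium: 142 − 0.4Q = 103.2 + 0.65Q → Q* = 36.9524, P* = 127.219.
At the ceiling P = 125.25, quantity supplied = (125.25 − 103.2)/0.65 = 33.9231.
Willingness to pay at Q' = 33.9231: 142 − 0.4·33.9231 = 128.4308.
ΔQ = 36.9524 − 33.9231 = 3.0293; wedge = 128.4308 − 125.25 = 3.1808.
The triangle = ½ × 3.0293 × 3.1808 = 4.82.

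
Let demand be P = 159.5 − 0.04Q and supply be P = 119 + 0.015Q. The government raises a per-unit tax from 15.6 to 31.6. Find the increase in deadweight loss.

6865.45

Competitive equilibrium: 159.5 − 0.04Q = 119 + 0.015Q → Q* = 736.3636, P* = 130.0455.
For a per-unit tax t: ΔQ = t/0.055, so DWL = ½·t·(t/0.055) = t²/0.11.
At t = 15.6: DWL = 2212.364. At t = 31.6: DWL = 9077.818.
Increase = 9077.818 − 2212.364 = 6865.45.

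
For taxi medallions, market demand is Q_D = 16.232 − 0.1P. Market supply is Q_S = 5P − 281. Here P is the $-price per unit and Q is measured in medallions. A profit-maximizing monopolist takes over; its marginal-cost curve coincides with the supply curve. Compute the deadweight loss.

$135.29

In inverse form: demand P = 162.32 − 10Q, supply P = 56.2 + 0.2Q.
Competitive equilibrium: 162.32 − 10Q = 56.2 + 0.2Q → Q* = 10.4039, P* = 58.2808.
Marginal revenue: MR = 162.32 − 20Q. Set MR = MC: 162.32 − 20Q = 56.2 + 0.2Q → Q_m = 5.2535.
Price P_m = 162.32 − 10·5.2535 = 109.785; MC(Q_m) = 56.2 + 0.2·5.2535 = 57.2507.
Competitive Q* = 10.4039, so ΔQ = 5.1504; wedge = 109.785 − 57.2507 = 52.5343.
Deadweight loss = ½ × 5.1504 × 52.5343 = $135.29.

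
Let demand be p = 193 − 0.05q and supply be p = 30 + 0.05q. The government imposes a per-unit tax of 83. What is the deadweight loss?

34445

Competitive equilibrium: 193 − 0.05q = 30 + 0.05q → q* = 1630, p* = 111.5.
With the tax, the buyer price exceeds the seller price by 83: (193 − 0.05q) − (30 + 0.05q) = 83 → q' = 800.
Δq = 1630 − 800 = 830; the wedge equals the tax, 83.
The triangle = ½ × 830 × 83 = 34445.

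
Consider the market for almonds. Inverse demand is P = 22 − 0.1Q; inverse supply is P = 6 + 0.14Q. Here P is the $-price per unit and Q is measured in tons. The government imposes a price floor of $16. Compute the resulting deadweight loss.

Competitive equilibrium: 22 − 0.1Q = 6 + 0.14Q → Q* = 66.6667, P* = 15.3333.
At the floor P = 16, quantity demanded = (22 − 16)/0.1 = 60.
Sellers' marginal cost at Q' = 60: 6 + 0.14·60 = 14.4.
ΔQ = 66.6667 − 60 = 6.6667; wedge = 16 − 14.4 = 1.6.
The triangle = ½ × 6.6667 × 1.6 = $5.33.

$5.33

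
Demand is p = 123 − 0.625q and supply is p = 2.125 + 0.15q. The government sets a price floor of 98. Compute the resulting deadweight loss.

5211.30

Competitive equilibrium: 123 − 0.625q = 2.125 + 0.15q → q* = 155.9677, p* = 25.5202.
At the floor p = 98, quantity demanded = (123 − 98)/0.625 = 40.
Sellers' marginal cost at q' = 40: 2.125 + 0.15·40 = 8.125.
Δq = 155.9677 − 40 = 115.9677; wedge = 98 − 8.125 = 89.875.
Deadweight loss = ½ × 115.9677 × 89.875 = 5211.30.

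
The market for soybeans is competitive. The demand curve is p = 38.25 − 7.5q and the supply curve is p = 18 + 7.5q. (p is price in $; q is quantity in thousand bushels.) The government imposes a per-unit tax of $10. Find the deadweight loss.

Competitive equilibrium: 38.25 − 7.5q = 18 + 7.5q → q* = 1.35, p* = 28.125.
With the tax, the buyer price exceeds the seller price by 10: (38.25 − 7.5q) − (18 + 7.5q) = 10 → q' = 0.6833.
Δq = 1.35 − 0.6833 = 0.6667; the wedge equals the tax, 10.
DWL = ½ × 0.6667 × 10 = $3.33 thousand.

$3.33 thousand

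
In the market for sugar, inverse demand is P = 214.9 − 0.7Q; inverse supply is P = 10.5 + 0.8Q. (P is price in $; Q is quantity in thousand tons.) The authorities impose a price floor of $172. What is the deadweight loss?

Competitive equilibrium: 214.9 − 0.7Q = 10.5 + 0.8Q → Q* = 136.2667, P* = 119.5133.
At the floor P = 172, quantity demanded = (214.9 − 172)/0.7 = 61.2857.
Sellers' marginal cost at Q' = 61.2857: 10.5 + 0.8·61.2857 = 59.5286.
ΔQ = 136.2667 − 61.2857 = 74.981; wedge = 172 − 59.5286 = 112.4714.
Deadweight loss = ½ × 74.981 × 112.4714 = $4216.61 thousand.

$4216.61 thousand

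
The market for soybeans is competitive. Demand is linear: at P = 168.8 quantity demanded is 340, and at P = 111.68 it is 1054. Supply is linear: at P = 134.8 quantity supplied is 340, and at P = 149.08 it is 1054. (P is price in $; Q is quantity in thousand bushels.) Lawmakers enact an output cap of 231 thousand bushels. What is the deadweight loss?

Demand slope = (111.68 − 168.8)/(1054 − 340) = −0.08, so P = 196 − 0.08Q.
Supply slope = (149.08 − 134.8)/(1054 − 340) = 0.02, so P = 128 + 0.02Q.
Competitive equilibrium: 196 − 0.08Q = 128 + 0.02Q → Q* = 680, P* = 141.6.
At Q = 231: demand price = 196 − 0.08·231 = 177.52; supply price = 128 + 0.02·231 = 132.62.
ΔQ = 680 − 231 = 449; wedge = 177.52 − 132.62 = 44.9.
The triangle = ½ × 449 × 44.9 = $10080.05 thousand.

$10080.05 thousand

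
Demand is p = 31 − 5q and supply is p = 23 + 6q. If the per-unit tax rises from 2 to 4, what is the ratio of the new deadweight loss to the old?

Competitive equilibrium: 31 − 5q = 23 + 6q → q* = 0.7273, p* = 27.3636.
For a per-unit tax t: Δq = t/11, so DWL = ½·t·(t/11) = t²/22.
At t = 2: DWL = 0.182. At t = 4: DWL = 0.727.
Ratio = (4/2)² = 4.

4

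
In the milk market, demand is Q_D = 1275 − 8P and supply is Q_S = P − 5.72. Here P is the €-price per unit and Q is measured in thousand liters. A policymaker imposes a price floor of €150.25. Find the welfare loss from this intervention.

In inverse form: demand P = 159.375 − 0.125Q, supply P = 5.72 + Q.
Competitive equilibrium: 159.375 − 0.125Q = 5.72 + Q → Q* = 136.5822, P* = 142.3022.
At the floor P = 150.25, quantity demanded = (159.375 − 150.25)/0.125 = 73.
Sellers' marginal cost at Q' = 73: 5.72 + 1·73 = 78.72.
ΔQ = 136.5822 − 73 = 63.5822; wedge = 150.25 − 78.72 = 71.53.
The triangle = ½ × 63.5822 × 71.53 = €2274.02 thousand.

€2274.02 thousand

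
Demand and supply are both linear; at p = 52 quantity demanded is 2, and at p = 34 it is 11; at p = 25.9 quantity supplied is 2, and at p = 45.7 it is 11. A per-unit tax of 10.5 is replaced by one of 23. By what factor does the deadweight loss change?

Demand slope = (34 − 52)/(11 − 2) = −2, so p = 56 − 2q.
Supply slope = (45.7 − 25.9)/(11 − 2) = 2.2, so p = 21.5 + 2.2q.
Competitive equilibrium: 56 − 2q = 21.5 + 2.2q → q* = 8.2143, p* = 39.5714.
For a per-unit tax t: Δq = t/4.2, so DWL = ½·t·(t/4.2) = t²/8.4.
At t = 10.5: DWL = 13.125. At t = 23: DWL = 62.976.
Ratio = (23/10.5)² = 4.798.

4.798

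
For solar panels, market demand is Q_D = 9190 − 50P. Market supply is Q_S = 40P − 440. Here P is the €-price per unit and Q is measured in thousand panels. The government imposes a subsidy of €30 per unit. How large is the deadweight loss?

€10000 thousand

In inverse form: demand P = 183.8 − 0.02Q, supply P = 11 + 0.025Q.
Competitive equilibrium: 183.8 − 0.02Q = 11 + 0.025Q → Q* = 3840, P* = 107.
The subsidy lowers effective supply by 30: P = 0.025Q − 19.
New quantity: 183.8 − 0.02Q = 0.025Q − 19 → Q' = 4506.6667.
Overproduction ΔQ = 4506.6667 − 3840 = 666.6667; wedge = subsidy = 30.
The triangle = ½ × 666.6667 × 30 = €10000 thousand.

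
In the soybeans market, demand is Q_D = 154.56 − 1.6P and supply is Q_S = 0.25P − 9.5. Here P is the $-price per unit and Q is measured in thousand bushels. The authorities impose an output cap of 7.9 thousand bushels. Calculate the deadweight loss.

$52.62 thousand

In inverse form: demand P = 96.6 − 0.625Q, supply P = 38 + 4Q.
Competitive equilibrium: 96.6 − 0.625Q = 38 + 4Q → Q* = 12.6703, P* = 88.6811.
At Q = 7.9: demand price = 96.6 − 0.625·7.9 = 91.6625; supply price = 38 + 4·7.9 = 69.6.
ΔQ = 12.6703 − 7.9 = 4.7703; wedge = 91.6625 − 69.6 = 22.0625.
Welfare loss = ½ × 4.7703 × 22.0625 = $52.62 thousand.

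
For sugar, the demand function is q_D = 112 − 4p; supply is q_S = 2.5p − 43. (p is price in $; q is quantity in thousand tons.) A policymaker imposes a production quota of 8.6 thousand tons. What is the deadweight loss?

In inverse form: demand p = 28 − 0.25q, supply p = 17.2 + 0.4q.
Competitive equilibrium: 28 − 0.25q = 17.2 + 0.4q → q* = 16.6154, p* = 23.8462.
At q = 8.6: demand price = 28 − 0.25·8.6 = 25.85; supply price = 17.2 + 0.4·8.6 = 20.64.
Δq = 16.6154 − 8.6 = 8.0154; wedge = 25.85 − 20.64 = 5.21.
The triangle = ½ × 8.0154 × 5.21 = $20.88 thousand.

$20.88 thousand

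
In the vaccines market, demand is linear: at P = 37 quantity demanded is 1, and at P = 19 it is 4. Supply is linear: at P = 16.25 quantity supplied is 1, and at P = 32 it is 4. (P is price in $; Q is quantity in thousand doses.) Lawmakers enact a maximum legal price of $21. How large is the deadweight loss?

Demand slope = (19 − 37)/(4 − 1) = −6, so P = 43 − 6Q.
Supply slope = (32 − 16.25)/(4 − 1) = 5.25, so P = 11 + 5.25Q.
Competitive equilibrium: 43 − 6Q = 11 + 5.25Q → Q* = 2.8444, P* = 25.9333.
At the ceiling P = 21, quantity supplied = (21 − 11)/5.25 = 1.9048.
Willingness to pay at Q' = 1.9048: 43 − 6·1.9048 = 31.5712.
ΔQ = 2.8444 − 1.9048 = 0.9396; wedge = 31.5712 − 21 = 10.5712.
Welfare loss = ½ × 0.9396 × 10.5712 = $4.97 thousand.

$4.97 thousand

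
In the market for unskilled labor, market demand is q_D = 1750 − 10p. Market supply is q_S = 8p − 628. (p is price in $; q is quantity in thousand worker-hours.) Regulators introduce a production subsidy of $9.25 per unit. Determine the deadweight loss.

$190.14 thousand

In inverse form: demand p = 175 − 0.1q, supply p = 78.5 + 0.125q.
Competitive equilibrium: 175 − 0.1q = 78.5 + 0.125q → q* = 428.8889, p* = 132.1111.
The subsidy lowers effective supply by 9.25: p = 69.25 + 0.125q.
New quantity: 175 − 0.1q = 69.25 + 0.125q → q' = 470.
Overproduction Δq = 470 − 428.8889 = 41.1111; wedge = subsidy = 9.25.
Welfare loss = ½ × 41.1111 × 9.25 = $190.14 thousand.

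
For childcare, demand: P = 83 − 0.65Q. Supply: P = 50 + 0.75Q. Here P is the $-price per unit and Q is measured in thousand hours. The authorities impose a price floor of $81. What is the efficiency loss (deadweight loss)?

$294.02 thousand

Competitive equilibrium: 83 − 0.65Q = 50 + 0.75Q → Q* = 23.5714, P* = 67.6786.
At the floor P = 81, quantity demanded = (83 − 81)/0.65 = 3.0769.
Sellers' marginal cost at Q' = 3.0769: 50 + 0.75·3.0769 = 52.3077.
ΔQ = 23.5714 − 3.0769 = 20.4945; wedge = 81 − 52.3077 = 28.6923.
DWL = ½ × 20.4945 × 28.6923 = $294.02 thousand.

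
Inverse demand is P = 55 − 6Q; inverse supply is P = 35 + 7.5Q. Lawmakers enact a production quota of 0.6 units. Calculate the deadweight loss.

Competitive equilibrium: 55 − 6Q = 35 + 7.5Q → Q* = 1.4815, P* = 46.1111.
At Q = 0.6: demand price = 55 − 6·0.6 = 51.4; supply price = 35 + 7.5·0.6 = 39.5.
ΔQ = 1.4815 − 0.6 = 0.8815; wedge = 51.4 − 39.5 = 11.9.
Welfare loss = ½ × 0.8815 × 11.9 = 5.24.

5.24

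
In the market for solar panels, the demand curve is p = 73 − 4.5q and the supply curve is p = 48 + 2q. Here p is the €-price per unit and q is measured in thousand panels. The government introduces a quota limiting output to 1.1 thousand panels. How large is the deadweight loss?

€24.51 thousand

Competitive equilibrium: 73 − 4.5q = 48 + 2q → q* = 3.8462, p* = 55.6923.
At q = 1.1: demand price = 73 − 4.5·1.1 = 68.05; supply price = 48 + 2·1.1 = 50.2.
Δq = 3.8462 − 1.1 = 2.7462; wedge = 68.05 − 50.2 = 17.85.
DWL = ½ × 2.7462 × 17.85 = €24.51 thousand.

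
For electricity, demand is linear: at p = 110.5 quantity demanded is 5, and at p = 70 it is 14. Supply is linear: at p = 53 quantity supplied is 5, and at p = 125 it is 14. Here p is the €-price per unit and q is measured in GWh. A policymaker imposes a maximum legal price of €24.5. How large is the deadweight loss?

Demand slope = (70 − 110.5)/(14 − 5) = −4.5, so p = 133 − 4.5q.
Supply slope = (125 − 53)/(14 − 5) = 8, so p = 13 + 8q.
Competitive equilibrium: 133 − 4.5q = 13 + 8q → q* = 9.6, p* = 89.8.
At the ceiling p = 24.5, quantity supplied = (24.5 − 13)/8 = 1.4375.
Willingness to pay at q' = 1.4375: 133 − 4.5·1.4375 = 126.5313.
Δq = 9.6 − 1.4375 = 8.1625; wedge = 126.5313 − 24.5 = 102.0313.
Deadweight loss = ½ × 8.1625 × 102.0313 = €416.42.

€416.42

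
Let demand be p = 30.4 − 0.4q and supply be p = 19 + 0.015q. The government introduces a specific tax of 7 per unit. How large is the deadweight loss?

59.04

Competitive equilibrium: 30.4 − 0.4q = 19 + 0.015q → q* = 27.4699, p* = 19.412.
With the tax, the buyer price exceeds the seller price by 7: (30.4 − 0.4q) − (19 + 0.015q) = 7 → q' = 10.6024.
Δq = 27.4699 − 10.6024 = 16.8675; the wedge equals the tax, 7.
The triangle = ½ × 16.8675 × 7 = 59.04.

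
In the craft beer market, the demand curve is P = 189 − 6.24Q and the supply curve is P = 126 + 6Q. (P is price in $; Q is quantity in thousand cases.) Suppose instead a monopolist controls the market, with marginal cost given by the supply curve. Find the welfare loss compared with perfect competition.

Competitive equilibrium: 189 − 6.24Q = 126 + 6Q → Q* = 5.1471, P* = 156.8824.
Marginal revenue: MR = 189 − 12.48Q. Set MR = MC: 189 − 12.48Q = 126 + 6Q → Q_m = 3.4091.
Price P_m = 189 − 6.24·3.4091 = 167.7272; MC(Q_m) = 126 + 6·3.4091 = 146.4546.
Competitive Q* = 5.1471, so ΔQ = 1.738; wedge = 167.7272 − 146.4546 = 21.2726.
Deadweight loss = ½ × 1.738 × 21.2726 = $18.49 thousand.

$18.49 thousand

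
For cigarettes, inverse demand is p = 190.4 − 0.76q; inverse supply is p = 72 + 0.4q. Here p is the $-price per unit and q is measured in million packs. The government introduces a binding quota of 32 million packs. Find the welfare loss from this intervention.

Competitive equilibrium: 190.4 − 0.76q = 72 + 0.4q → q* = 102.069, p* = 112.8276.
At q = 32: demand price = 190.4 − 0.76·32 = 166.08; supply price = 72 + 0.4·32 = 84.8.
Δq = 102.069 − 32 = 70.069; wedge = 166.08 − 84.8 = 81.28.
The triangle = ½ × 70.069 × 81.28 = $2847.60 million.

$2847.60 million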